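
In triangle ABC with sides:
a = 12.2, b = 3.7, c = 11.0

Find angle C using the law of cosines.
c² = a² + b² − 2ab·cos(C)  ⇒  cos(C) = (a² + b² − c²)/(2ab)
cos(C) = (12.2² + 3.7² − 11.0²)/(2·12.2·3.7) = (148.84 + 13.69 − 121)/90.28 = 41.53/90.28 ≈ 0.460013
C = arccos(0.460013) ≈ 62.612°

C = 62.61°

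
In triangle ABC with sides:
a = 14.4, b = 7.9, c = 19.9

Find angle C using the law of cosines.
c² = a² + b² − 2ab·cos(C)  ⇒  cos(C) = (a² + b² − c²)/(2ab)
cos(C) = (14.4² + 7.9² − 19.9²)/(2·14.4·7.9) = (207.36 + 62.41 − 396.01)/227.52 = -126.24/227.52 ≈ -0.554852
C = arccos(-0.554852) ≈ 123.701°

C = 123.7°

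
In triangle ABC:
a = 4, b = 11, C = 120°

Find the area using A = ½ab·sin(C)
A = ½·a·b·sin(C) = ½·4·11·sin(120°)
sin(120°) ≈ 0.866025
A ≈ ½·44·0.866025 = 22·0.866025 ≈ 19.0526

Area = 19.05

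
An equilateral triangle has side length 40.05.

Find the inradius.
r = Area/s with s the semi-perimeter.
Area = (√3/4)·40.05² = (√3/4)·1604.0025 ≈ 0.433013·1604.0025 ≈ 694.553
s = 3·40.05/2 = 60.075
r ≈ 694.553/60.075 ≈ 11.5614
(Equivalently r = side/(2√3) = 40.05/3.4641 ≈ 11.5614.)

r = 11.56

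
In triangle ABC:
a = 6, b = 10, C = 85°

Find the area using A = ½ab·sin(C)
A = ½·a·b·sin(C) = ½·6·10·sin(85°)
sin(85°) ≈ 0.996195
A ≈ ½·60·0.996195 = 30·0.996195 ≈ 29.8858

Area = 29.89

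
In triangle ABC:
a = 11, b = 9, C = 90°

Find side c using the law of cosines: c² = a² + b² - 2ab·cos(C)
c² = 11² + 9² − 2·11·9·cos(90°)
cos(90°) ≈ 0
c² ≈ 121 + 81 − 198·(0) ≈ 202 − 0 ≈ 202
c ≈ √202 ≈ 14.2127

c = 14.21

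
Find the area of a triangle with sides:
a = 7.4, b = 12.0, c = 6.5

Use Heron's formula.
s = (7.4 + 12.0 + 6.5)/2 = 25.9/2 = 12.95
s − a = 5.55, s − b = 0.95, s − c = 6.45
s(s−a)(s−b)(s−c) = 12.95·5.55·0.95·6.45 ≈ 440.399
Area = √440.399 ≈ 20.9857

Area = 20.99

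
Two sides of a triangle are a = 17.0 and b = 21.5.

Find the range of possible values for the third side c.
Triangle inequality: |a − b| < c < a + b
|a − b| = |17.0 − 21.5| = 4.5
a + b = 17.0 + 21.5 = 38.5

4.5 < c < 38.5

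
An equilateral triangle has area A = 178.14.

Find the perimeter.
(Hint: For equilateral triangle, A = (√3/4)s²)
A = (√3/4)s²  ⇒  s² = 4A/√3 = 4·178.14/√3 = 712.56/1.73205 ≈ 411.397
s ≈ √411.397 ≈ 20.2829
Perimeter = 3s ≈ 3·20.2829 ≈ 60.8487

Perimeter = 60.85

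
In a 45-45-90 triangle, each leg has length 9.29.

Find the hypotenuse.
In a 45-45-90 triangle the sides are in ratio 1 : 1 : √2, so hypotenuse = leg·√2.
Hypotenuse = 9.29·√2 ≈ 9.29·1.41421 ≈ 13.138

Hypotenuse = 9.29√2 = 13.14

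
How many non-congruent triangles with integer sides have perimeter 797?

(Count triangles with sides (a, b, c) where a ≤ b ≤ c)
Let a ≤ b ≤ c with a + b + c = 797. The only binding inequality is a + b > c, i.e. 797 − c > c, so c < 797/2; and c ≥ 797/3 since c is the largest side.
So 266 ≤ c ≤ 398. For each c, b runs from ⌈(797 − c)/2⌉ up to c (then a = 797 − b − c satisfies 1 ≤ a ≤ b automatically), giving c − ⌈(797 − c)/2⌉ + 1 choices.
Summing over c: 1 + 3 + 4 + 6 + … + 198 + 199  (133 terms, c = 266, …, 398) = 13333
Check (closed form: nearest integer to p²/48 for even p, (p+3)²/48 for odd p): (797+3)²/48 = 800²/48 = 640000/48 ≈ 13333.33 → 13333

13333 triangles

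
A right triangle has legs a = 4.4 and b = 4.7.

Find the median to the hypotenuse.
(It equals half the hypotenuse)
Hypotenuse c = √(a² + b²) = √(19.36 + 22.09) = √41.45 ≈ 6.43817
Median to hypotenuse = c/2 ≈ 6.43817/2 ≈ 3.21908

Median = 3.219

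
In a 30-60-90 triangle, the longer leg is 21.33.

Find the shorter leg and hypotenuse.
In a 30-60-90 triangle the sides are in ratio 1 : √3 : 2, so short leg = long leg/√3 and hypotenuse = 2·(short leg).
Short leg = 21.33/√3 ≈ 21.33/1.73205 ≈ 12.3149
Hypotenuse = 2·12.3149 ≈ 24.6298

Short leg = 12.31, Hypotenuse = 24.63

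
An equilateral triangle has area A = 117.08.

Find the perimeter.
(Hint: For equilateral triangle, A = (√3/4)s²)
A = (√3/4)s²  ⇒  s² = 4A/√3 = 4·117.08/√3 = 468.32/1.73205 ≈ 270.385
s ≈ √270.385 ≈ 16.4434
Perimeter = 3s ≈ 3·16.4434 ≈ 49.3301

Perimeter = 49.33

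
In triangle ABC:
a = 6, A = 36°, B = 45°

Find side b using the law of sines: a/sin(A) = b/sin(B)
a/sin(A) = b/sin(B)  ⇒  b = a·sin(B)/sin(A) = 6·sin(45°)/sin(36°)
sin(45°) ≈ 0.707107, sin(36°) ≈ 0.587785
b ≈ 6·0.707107/0.587785 ≈ 4.24264/0.587785 ≈ 7.21801

b = 7.218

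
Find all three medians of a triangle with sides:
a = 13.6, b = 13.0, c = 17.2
Median formula: m_a = ½√(2b² + 2c² − a²) (and cyclically). a² = 184.96, b² = 169, c² = 295.84.
m_a = ½√(2·169 + 2·295.84 − 184.96) = ½√744.72 ≈ ½·27.2896 ≈ 13.6448
m_b = ½√(2·184.96 + 2·295.84 − 169) = ½√792.6 ≈ ½·28.1532 ≈ 14.0766
m_c = ½√(2·184.96 + 2·169 − 295.84) = ½√412.08 ≈ ½·20.2998 ≈ 10.1499

m_a = 13.64, m_b = 14.08, m_c = 10.15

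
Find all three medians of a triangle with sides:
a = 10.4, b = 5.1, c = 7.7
Median formula: m_a = ½√(2b² + 2c² − a²) (and cyclically). a² = 108.16, b² = 26.01, c² = 59.29.
m_a = ½√(2·26.01 + 2·59.29 − 108.16) = ½√62.44 ≈ ½·7.9019 ≈ 3.95095
m_b = ½√(2·108.16 + 2·59.29 − 26.01) = ½√308.89 ≈ ½·17.5753 ≈ 8.78763
m_c = ½√(2·108.16 + 2·26.01 − 59.29) = ½√209.05 ≈ ½·14.4586 ≈ 7.22928

m_a = 3.951, m_b = 8.788, m_c = 7.229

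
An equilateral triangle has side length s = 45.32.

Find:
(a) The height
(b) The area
(a) The height splits the triangle into two 30-60-90 halves: h = s·√3/2 = 45.32·1.73205/2 ≈ 78.4965/2 ≈ 39.2483
(b) Area = (√3/4)·s² = (√3/4)·45.32² = (√3/4)·2053.9024 ≈ 0.433013·2053.9024 ≈ 889.366

Height = 39.25, Area = 889.4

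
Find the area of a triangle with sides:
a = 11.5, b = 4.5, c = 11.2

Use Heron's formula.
s = (11.5 + 4.5 + 11.2)/2 = 27.2/2 = 13.6
s − a = 2.1, s − b = 9.1, s − c = 2.4
s(s−a)(s−b)(s−c) = 13.6·2.1·9.1·2.4 ≈ 623.75
Area = √623.75 ≈ 24.975

Area = 24.97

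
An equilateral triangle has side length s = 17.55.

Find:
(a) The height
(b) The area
(a) The height splits the triangle into two 30-60-90 halves: h = s·√3/2 = 17.55·1.73205/2 ≈ 30.3975/2 ≈ 15.1987
(b) Area = (√3/4)·s² = (√3/4)·17.55² = (√3/4)·308.0025 ≈ 0.433013·308.0025 ≈ 133.369

Height = 15.2, Area = 133.4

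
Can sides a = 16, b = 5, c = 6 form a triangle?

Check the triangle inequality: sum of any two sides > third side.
a + b vs c: 16 + 5 = 21 > 6  ✓
a + c vs b: 16 + 6 = 22 > 5  ✓
b + c vs a: 5 + 6 = 11 ≤ 16  ✗

No: 5 + 6 = 11 is not > 16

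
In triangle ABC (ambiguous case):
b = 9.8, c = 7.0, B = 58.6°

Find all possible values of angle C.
b/sin(B) = c/sin(C)  ⇒  sin(C) = c·sin(B)/b = 7.0·sin(58.6°)/9.8
sin(58.6°) ≈ 0.853551
sin(C) ≈ 7.0·0.853551/9.8 ≈ 5.97486/9.8 ≈ 0.609679
Candidate 1: C₁ = arcsin(0.609679) ≈ 37.5663°  →  A = 180° − 58.6° − 37.5663° ≈ 83.8337° > 0, valid
Candidate 2: C₂ = 180° − C₁ ≈ 142.434°  →  A = 180° − 58.6° − 142.434° ≈ -21.0337° ≤ 0, not a valid triangle

C = 37.57° (one solution)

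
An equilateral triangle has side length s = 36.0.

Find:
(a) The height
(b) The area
(a) The height splits the triangle into two 30-60-90 halves: h = s·√3/2 = 36.0·1.73205/2 ≈ 62.3538/2 ≈ 31.1769
(b) Area = (√3/4)·s² = (√3/4)·36.0² = (√3/4)·1296 ≈ 0.433013·1296 ≈ 561.184

Height = 31.18, Area = 561.2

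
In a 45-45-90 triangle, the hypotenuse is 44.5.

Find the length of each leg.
In a 45-45-90 triangle hypotenuse = leg·√2, so leg = hypotenuse/√2.
Leg = 44.5/√2 ≈ 44.5/1.41421 ≈ 31.4663

Each leg = 31.47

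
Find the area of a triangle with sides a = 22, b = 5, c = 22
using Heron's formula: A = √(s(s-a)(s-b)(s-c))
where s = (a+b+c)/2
s = (22 + 5 + 22)/2 = 49/2 = 24.5
s − a = 2.5, s − b = 19.5, s − c = 2.5
s(s−a)(s−b)(s−c) = 24.5·2.5·19.5·2.5 = 2985.9375
Area = √2985.9375 ≈ 54.6437

s = 24.5, Area = 54.64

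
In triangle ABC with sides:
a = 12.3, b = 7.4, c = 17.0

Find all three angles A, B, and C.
Law of cosines for each angle (a² = 151.29, b² = 54.76, c² = 289):
cos(A) = (b² + c² − a²)/(2bc) = (54.76 + 289 − 151.29)/(2·7.4·17.0) = 192.47/251.6 ≈ 0.764984  ⇒  A ≈ 40.0944°
cos(B) = (a² + c² − b²)/(2ac) = (151.29 + 289 − 54.76)/(2·12.3·17.0) = 385.53/418.2 ≈ 0.921879  ⇒  B ≈ 22.7976°
cos(C) = (a² + b² − c²)/(2ab) = (151.29 + 54.76 − 289)/(2·12.3·7.4) = -82.95/182.04 ≈ -0.455669  ⇒  C ≈ 117.108°
Check: A + B + C ≈ 180°

A = 40.09°, B = 22.8°, C = 117.1°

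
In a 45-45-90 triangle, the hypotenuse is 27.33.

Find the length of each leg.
In a 45-45-90 triangle hypotenuse = leg·√2, so leg = hypotenuse/√2.
Leg = 27.33/√2 ≈ 27.33/1.41421 ≈ 19.3252

Each leg = 19.33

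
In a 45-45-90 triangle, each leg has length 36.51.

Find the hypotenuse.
In a 45-45-90 triangle the sides are in ratio 1 : 1 : √2, so hypotenuse = leg·√2.
Hypotenuse = 36.51·√2 ≈ 36.51·1.41421 ≈ 51.6329

Hypotenuse = 36.51√2 = 51.63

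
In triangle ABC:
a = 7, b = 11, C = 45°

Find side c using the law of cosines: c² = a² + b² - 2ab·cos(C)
c² = 7² + 11² − 2·7·11·cos(45°)
cos(45°) ≈ 0.707107
c² ≈ 49 + 121 − 154·(0.707107) ≈ 170 − 108.894 ≈ 61.1056
c ≈ √61.1056 ≈ 7.817

c = 7.817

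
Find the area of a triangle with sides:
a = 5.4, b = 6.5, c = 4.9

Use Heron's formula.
s = (5.4 + 6.5 + 4.9)/2 = 16.8/2 = 8.4
s − a = 3, s − b = 1.9, s − c = 3.5
s(s−a)(s−b)(s−c) = 8.4·3·1.9·3.5 ≈ 167.58
Area = √167.58 ≈ 12.9453

Area = 12.95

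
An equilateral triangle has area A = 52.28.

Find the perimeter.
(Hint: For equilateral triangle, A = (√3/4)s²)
A = (√3/4)s²  ⇒  s² = 4A/√3 = 4·52.28/√3 = 209.12/1.73205 ≈ 120.735
s ≈ √120.735 ≈ 10.988
Perimeter = 3s ≈ 3·10.988 ≈ 32.9639

Perimeter = 32.96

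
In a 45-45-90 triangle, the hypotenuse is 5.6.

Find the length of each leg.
In a 45-45-90 triangle hypotenuse = leg·√2, so leg = hypotenuse/√2.
Leg = 5.6/√2 ≈ 5.6/1.41421 ≈ 3.9598

Each leg = 3.96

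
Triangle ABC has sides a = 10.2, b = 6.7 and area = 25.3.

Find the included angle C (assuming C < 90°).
Area = ½·a·b·sin(C)  ⇒  sin(C) = 2·Area/(a·b) = 2·25.3/(10.2·6.7) = 50.6/68.34 ≈ 0.740416
C = arcsin(0.740416) ≈ 47.7668° (taking the acute solution since C < 90°)

C = 47.77°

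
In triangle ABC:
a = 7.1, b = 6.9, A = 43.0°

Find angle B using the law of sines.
a/sin(A) = b/sin(B)  ⇒  sin(B) = b·sin(A)/a = 6.9·sin(43.0°)/7.1
sin(43.0°) ≈ 0.681998
sin(B) ≈ 6.9·0.681998/7.1 ≈ 4.70579/7.1 ≈ 0.662787
B = arcsin(0.662787) ≈ 41.5128°
(Since b ≤ a we need B ≤ A, so the obtuse alternative 180° − 41.5128° ≈ 138.487° is rejected.)

B = 41.51°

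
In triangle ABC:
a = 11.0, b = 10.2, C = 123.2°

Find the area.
Two sides and the included angle (SAS): A = ½·a·b·sin(C) = ½·11.0·10.2·sin(123.2°)
sin(123.2°) ≈ 0.836764
A ≈ ½·112.2·0.836764 = 56.1·0.836764 ≈ 46.9425

Area = 46.94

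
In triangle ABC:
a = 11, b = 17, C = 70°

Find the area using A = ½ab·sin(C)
A = ½·a·b·sin(C) = ½·11·17·sin(70°)
sin(70°) ≈ 0.939693
A ≈ ½·187·0.939693 = 93.5·0.939693 ≈ 87.8613

Area = 87.86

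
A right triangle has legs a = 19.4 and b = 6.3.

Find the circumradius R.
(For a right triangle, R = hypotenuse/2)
Hypotenuse c = √(a² + b²) = √(376.36 + 39.69) = √416.05 ≈ 20.3973
R = c/2 ≈ 20.3973/2 ≈ 10.1987

R = 10.2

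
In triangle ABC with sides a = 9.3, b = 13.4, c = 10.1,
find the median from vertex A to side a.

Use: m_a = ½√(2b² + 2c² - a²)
m_a = ½√(2·13.4² + 2·10.1² − 9.3²) = ½√(2·179.56 + 2·102.01 − 86.49) = ½√(359.12 + 204.02 − 86.49) = ½√476.65
√476.65 ≈ 21.8323, so m_a ≈ 10.9162

m_a = 10.92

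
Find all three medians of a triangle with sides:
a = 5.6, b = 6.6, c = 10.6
Median formula: m_a = ½√(2b² + 2c² − a²) (and cyclically). a² = 31.36, b² = 43.56, c² = 112.36.
m_a = ½√(2·43.56 + 2·112.36 − 31.36) = ½√280.48 ≈ ½·16.7475 ≈ 8.37377
m_b = ½√(2·31.36 + 2·112.36 − 43.56) = ½√243.88 ≈ ½·15.6167 ≈ 7.80833
m_c = ½√(2·31.36 + 2·43.56 − 112.36) = ½√37.48 ≈ ½·6.12209 ≈ 3.06105

m_a = 8.374, m_b = 7.808, m_c = 3.061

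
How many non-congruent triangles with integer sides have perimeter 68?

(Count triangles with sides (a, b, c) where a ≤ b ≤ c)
Let a ≤ b ≤ c with a + b + c = 68. The only binding inequality is a + b > c, i.e. 68 − c > c, so c < 68/2; and c ≥ 68/3 since c is the largest side.
So 23 ≤ c ≤ 33. For each c, b runs from ⌈(68 − c)/2⌉ up to c (then a = 68 − b − c satisfies 1 ≤ a ≤ b automatically), giving c − ⌈(68 − c)/2⌉ + 1 choices.
Summing over c: 1 + 3 + 4 + 6 + 7 + 9 + 10 + 12 + 13 + 15 + 16 = 96
Check (closed form: nearest integer to p²/48 for even p, (p+3)²/48 for odd p): 68²/48 = 4624/48 ≈ 96.33 → 96

96 triangles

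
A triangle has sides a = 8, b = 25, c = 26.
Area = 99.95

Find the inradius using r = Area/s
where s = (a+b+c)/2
s = (8 + 25 + 26)/2 = 59/2 = 29.5
r = Area/s = 99.95/29.5 ≈ 3.38814

r = 3.388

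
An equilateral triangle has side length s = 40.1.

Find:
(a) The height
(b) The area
(a) The height splits the triangle into two 30-60-90 halves: h = s·√3/2 = 40.1·1.73205/2 ≈ 69.4552/2 ≈ 34.7276
(b) Area = (√3/4)·s² = (√3/4)·40.1² = (√3/4)·1608.01 ≈ 0.433013·1608.01 ≈ 696.289

Height = 34.73, Area = 696.3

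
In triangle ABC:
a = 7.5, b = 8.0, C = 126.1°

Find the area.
Two sides and the included angle (SAS): A = ½·a·b·sin(C) = ½·7.5·8.0·sin(126.1°)
sin(126.1°) ≈ 0.80799
A ≈ ½·60·0.80799 = 30·0.80799 ≈ 24.2397

Area = 24.24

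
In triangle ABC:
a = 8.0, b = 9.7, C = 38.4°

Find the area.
Two sides and the included angle (SAS): A = ½·a·b·sin(C) = ½·8.0·9.7·sin(38.4°)
sin(38.4°) ≈ 0.621148
A ≈ ½·77.6·0.621148 = 38.8·0.621148 ≈ 24.1005

Area = 24.1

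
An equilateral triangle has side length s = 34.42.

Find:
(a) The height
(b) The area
(a) The height splits the triangle into two 30-60-90 halves: h = s·√3/2 = 34.42·1.73205/2 ≈ 59.6172/2 ≈ 29.8086
(b) Area = (√3/4)·s² = (√3/4)·34.42² = (√3/4)·1184.7364 ≈ 0.433013·1184.7364 ≈ 513.006

Height = 29.81, Area = 513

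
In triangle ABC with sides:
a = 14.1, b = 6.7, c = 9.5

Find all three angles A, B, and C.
Law of cosines for each angle (a² = 198.81, b² = 44.89, c² = 90.25):
cos(A) = (b² + c² − a²)/(2bc) = (44.89 + 90.25 − 198.81)/(2·6.7·9.5) = -63.67/127.3 ≈ -0.500157  ⇒  A ≈ 120.01°
cos(B) = (a² + c² − b²)/(2ac) = (198.81 + 90.25 − 44.89)/(2·14.1·9.5) = 244.17/267.9 ≈ 0.911422  ⇒  B ≈ 24.2974°
cos(C) = (a² + b² − c²)/(2ab) = (198.81 + 44.89 − 90.25)/(2·14.1·6.7) = 153.45/188.94 ≈ 0.812163  ⇒  C ≈ 35.6922°
Check: A + B + C ≈ 180°

A = 120°, B = 24.3°, C = 35.69°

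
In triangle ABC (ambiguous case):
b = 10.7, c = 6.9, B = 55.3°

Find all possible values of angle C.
b/sin(B) = c/sin(C)  ⇒  sin(C) = c·sin(B)/b = 6.9·sin(55.3°)/10.7
sin(55.3°) ≈ 0.822144
sin(C) ≈ 6.9·0.822144/10.7 ≈ 5.67279/10.7 ≈ 0.530168
Candidate 1: C₁ = arcsin(0.530168) ≈ 32.0168°  →  A = 180° − 55.3° − 32.0168° ≈ 92.6832° > 0, valid
Candidate 2: C₂ = 180° − C₁ ≈ 147.983°  →  A = 180° − 55.3° − 147.983° ≈ -23.2832° ≤ 0, not a valid triangle

C = 32.02° (one solution)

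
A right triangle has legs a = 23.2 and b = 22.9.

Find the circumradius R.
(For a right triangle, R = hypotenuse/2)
Hypotenuse c = √(a² + b²) = √(538.24 + 524.41) = √1062.65 ≈ 32.5983
R = c/2 ≈ 32.5983/2 ≈ 16.2992

R = 16.3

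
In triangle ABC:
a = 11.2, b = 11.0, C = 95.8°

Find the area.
Two sides and the included angle (SAS): A = ½·a·b·sin(C) = ½·11.2·11.0·sin(95.8°)
sin(95.8°) ≈ 0.994881
A ≈ ½·123.2·0.994881 = 61.6·0.994881 ≈ 61.2847

Area = 61.28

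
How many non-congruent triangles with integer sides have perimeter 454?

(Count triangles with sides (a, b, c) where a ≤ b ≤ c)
Let a ≤ b ≤ c with a + b + c = 454. The only binding inequality is a + b > c, i.e. 454 − c > c, so c < 454/2; and c ≥ 454/3 since c is the largest side.
So 152 ≤ c ≤ 226. For each c, b runs from ⌈(454 − c)/2⌉ up to c (then a = 454 − b − c satisfies 1 ≤ a ≤ b automatically), giving c − ⌈(454 − c)/2⌉ + 1 choices.
Summing over c: 2 + 3 + 5 + 6 + … + 111 + 113  (75 terms, c = 152, …, 226) = 4294
Check (closed form: nearest integer to p²/48 for even p, (p+3)²/48 for odd p): 454²/48 = 206116/48 ≈ 4294.08 → 4294

4294 triangles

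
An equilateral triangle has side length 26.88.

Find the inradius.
r = Area/s with s the semi-perimeter.
Area = (√3/4)·26.88² = (√3/4)·722.5344 ≈ 0.433013·722.5344 ≈ 312.867
s = 3·26.88/2 = 40.32
r ≈ 312.867/40.32 ≈ 7.75959
(Equivalently r = side/(2√3) = 26.88/3.4641 ≈ 7.75959.)

r = 7.76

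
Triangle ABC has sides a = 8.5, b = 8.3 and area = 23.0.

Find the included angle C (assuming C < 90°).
Area = ½·a·b·sin(C)  ⇒  sin(C) = 2·Area/(a·b) = 2·23.0/(8.5·8.3) = 46/70.55 ≈ 0.65202
C = arcsin(0.65202) ≈ 40.6941° (taking the acute solution since C < 90°)

C = 40.69°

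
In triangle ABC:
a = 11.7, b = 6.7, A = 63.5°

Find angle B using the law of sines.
a/sin(A) = b/sin(B)  ⇒  sin(B) = b·sin(A)/a = 6.7·sin(63.5°)/11.7
sin(63.5°) ≈ 0.894934
sin(B) ≈ 6.7·0.894934/11.7 ≈ 5.99606/11.7 ≈ 0.512484
B = arcsin(0.512484) ≈ 30.8294°
(Since b ≤ a we need B ≤ A, so the obtuse alternative 180° − 30.8294° ≈ 149.171° is rejected.)

B = 30.83°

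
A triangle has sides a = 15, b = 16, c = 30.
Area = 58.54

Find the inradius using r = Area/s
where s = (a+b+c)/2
s = (15 + 16 + 30)/2 = 61/2 = 30.5
r = Area/s = 58.54/30.5 ≈ 1.91934

r = 1.919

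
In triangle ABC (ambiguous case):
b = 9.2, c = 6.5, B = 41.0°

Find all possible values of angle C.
b/sin(B) = c/sin(C)  ⇒  sin(C) = c·sin(B)/b = 6.5·sin(41.0°)/9.2
sin(41.0°) ≈ 0.656059
sin(C) ≈ 6.5·0.656059/9.2 ≈ 4.26438/9.2 ≈ 0.46352
Candidate 1: C₁ = arcsin(0.46352) ≈ 27.6145°  →  A = 180° − 41.0° − 27.6145° ≈ 111.386° > 0, valid
Candidate 2: C₂ = 180° − C₁ ≈ 152.386°  →  A = 180° − 41.0° − 152.386° ≈ -13.3855° ≤ 0, not a valid triangle

C = 27.61° (one solution)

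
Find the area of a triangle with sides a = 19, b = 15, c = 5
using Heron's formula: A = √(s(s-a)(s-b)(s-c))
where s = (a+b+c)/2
s = (19 + 15 + 5)/2 = 39/2 = 19.5
s − a = 0.5, s − b = 4.5, s − c = 14.5
s(s−a)(s−b)(s−c) = 19.5·0.5·4.5·14.5 = 636.1875
Area = √636.1875 ≈ 25.2228

s = 19.5, Area = 25.22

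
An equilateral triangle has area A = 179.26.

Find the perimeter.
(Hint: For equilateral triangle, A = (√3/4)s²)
A = (√3/4)s²  ⇒  s² = 4A/√3 = 4·179.26/√3 = 717.04/1.73205 ≈ 413.983
s ≈ √413.983 ≈ 20.3466
Perimeter = 3s ≈ 3·20.3466 ≈ 61.0397

Perimeter = 61.04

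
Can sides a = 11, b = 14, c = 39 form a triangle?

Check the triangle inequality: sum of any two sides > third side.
a + b vs c: 11 + 14 = 25 ≤ 39  ✗
a + c vs b: 11 + 39 = 50 > 14  ✓
b + c vs a: 14 + 39 = 53 > 11  ✓

No: 11 + 14 = 25 is not > 39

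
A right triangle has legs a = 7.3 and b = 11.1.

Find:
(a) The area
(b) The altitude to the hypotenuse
(a) The legs are perpendicular, so Area = ½·a·b = ½·7.3·11.1 = ½·81.03 = 40.515
(b) Hypotenuse c = √(a² + b²) = √(53.29 + 123.21) = √176.5 ≈ 13.2853
    Area = ½·c·h_c  ⇒  h_c = 2·Area/c = 81.03/13.2853 ≈ 6.09921

Area = 40.515, h_c = 6.099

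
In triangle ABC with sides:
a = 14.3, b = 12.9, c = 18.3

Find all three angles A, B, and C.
Law of cosines for each angle (a² = 204.49, b² = 166.41, c² = 334.89):
cos(A) = (b² + c² − a²)/(2bc) = (166.41 + 334.89 − 204.49)/(2·12.9·18.3) = 296.81/472.14 ≈ 0.628648  ⇒  A ≈ 51.0495°
cos(B) = (a² + c² − b²)/(2ac) = (204.49 + 334.89 − 166.41)/(2·14.3·18.3) = 372.97/523.38 ≈ 0.712618  ⇒  B ≈ 44.5517°
cos(C) = (a² + b² − c²)/(2ab) = (204.49 + 166.41 − 334.89)/(2·14.3·12.9) = 36.01/368.94 ≈ 0.0976039  ⇒  C ≈ 84.3988°
Check: A + B + C ≈ 180°

A = 51.05°, B = 44.55°, C = 84.4°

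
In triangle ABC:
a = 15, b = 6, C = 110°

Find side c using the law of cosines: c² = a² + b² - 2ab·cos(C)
c² = 15² + 6² − 2·15·6·cos(110°)
cos(110°) ≈ -0.34202
c² ≈ 225 + 36 − 180·(-0.34202) ≈ 261 + 61.5636 ≈ 322.564
c ≈ √322.564 ≈ 17.9601

c = 17.96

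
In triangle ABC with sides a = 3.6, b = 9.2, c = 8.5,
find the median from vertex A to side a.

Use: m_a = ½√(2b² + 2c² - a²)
m_a = ½√(2·9.2² + 2·8.5² − 3.6²) = ½√(2·84.64 + 2·72.25 − 12.96) = ½√(169.28 + 144.5 − 12.96) = ½√300.82
√300.82 ≈ 17.3442, so m_a ≈ 8.67208

m_a = 8.672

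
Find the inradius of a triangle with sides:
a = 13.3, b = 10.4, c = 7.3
r = Area/s where s is the semi-perimeter.
s = (13.3 + 10.4 + 7.3)/2 = 31/2 = 15.5
Area = √(s(s−a)(s−b)(s−c)) = √(15.5·2.2·5.1·8.2) ≈ √1426.06 ≈ 37.7632
r ≈ 37.7632/15.5 ≈ 2.43634

r = 2.436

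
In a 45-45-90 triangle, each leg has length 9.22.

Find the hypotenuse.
In a 45-45-90 triangle the sides are in ratio 1 : 1 : √2, so hypotenuse = leg·√2.
Hypotenuse = 9.22·√2 ≈ 9.22·1.41421 ≈ 13.039

Hypotenuse = 9.22√2 = 13.04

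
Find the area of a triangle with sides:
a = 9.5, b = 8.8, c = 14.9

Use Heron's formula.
s = (9.5 + 8.8 + 14.9)/2 = 33.2/2 = 16.6
s − a = 7.1, s − b = 7.8, s − c = 1.7
s(s−a)(s−b)(s−c) = 16.6·7.1·7.8·1.7 ≈ 1562.82
Area = √1562.82 ≈ 39.5326

Area = 39.53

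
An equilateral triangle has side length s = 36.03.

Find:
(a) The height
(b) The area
(a) The height splits the triangle into two 30-60-90 halves: h = s·√3/2 = 36.03·1.73205/2 ≈ 62.4058/2 ≈ 31.2029
(b) Area = (√3/4)·s² = (√3/4)·36.03² = (√3/4)·1298.1609 ≈ 0.433013·1298.1609 ≈ 562.12

Height = 31.2, Area = 562.1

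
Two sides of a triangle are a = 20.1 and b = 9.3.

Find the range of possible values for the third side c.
Triangle inequality: |a − b| < c < a + b
|a − b| = |20.1 − 9.3| = 10.8
a + b = 20.1 + 9.3 = 29.4

10.8 < c < 29.4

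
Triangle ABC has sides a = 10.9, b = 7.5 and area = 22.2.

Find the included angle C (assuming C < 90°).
Area = ½·a·b·sin(C)  ⇒  sin(C) = 2·Area/(a·b) = 2·22.2/(10.9·7.5) = 44.4/81.75 ≈ 0.543119
C = arcsin(0.543119) ≈ 32.8962° (taking the acute solution since C < 90°)

C = 32.9°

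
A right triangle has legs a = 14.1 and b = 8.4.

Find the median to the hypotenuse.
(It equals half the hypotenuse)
Hypotenuse c = √(a² + b²) = √(198.81 + 70.56) = √269.37 ≈ 16.4125
Median to hypotenuse = c/2 ≈ 16.4125/2 ≈ 8.20625

Median = 8.206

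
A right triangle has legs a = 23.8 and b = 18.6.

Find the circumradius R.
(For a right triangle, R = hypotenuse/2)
Hypotenuse c = √(a² + b²) = √(566.44 + 345.96) = √912.4 ≈ 30.206
R = c/2 ≈ 30.206/2 ≈ 15.103

R = 15.1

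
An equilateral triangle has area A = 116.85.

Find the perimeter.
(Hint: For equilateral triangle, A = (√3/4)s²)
A = (√3/4)s²  ⇒  s² = 4A/√3 = 4·116.85/√3 = 467.4/1.73205 ≈ 269.854
s ≈ √269.854 ≈ 16.4272
Perimeter = 3s ≈ 3·16.4272 ≈ 49.2817

Perimeter = 49.28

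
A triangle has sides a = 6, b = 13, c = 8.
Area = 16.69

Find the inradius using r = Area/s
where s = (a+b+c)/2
s = (6 + 13 + 8)/2 = 27/2 = 13.5
r = Area/s = 16.69/13.5 ≈ 1.2363

r = 1.236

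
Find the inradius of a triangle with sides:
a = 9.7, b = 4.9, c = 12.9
r = Area/s where s is the semi-perimeter.
s = (9.7 + 4.9 + 12.9)/2 = 27.5/2 = 13.75
Area = √(s(s−a)(s−b)(s−c)) = √(13.75·4.05·8.85·0.85) ≈ √418.909 ≈ 20.4673
r ≈ 20.4673/13.75 ≈ 1.48853

r = 1.489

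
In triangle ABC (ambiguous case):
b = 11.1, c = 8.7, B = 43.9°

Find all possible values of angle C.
b/sin(B) = c/sin(C)  ⇒  sin(C) = c·sin(B)/b = 8.7·sin(43.9°)/11.1
sin(43.9°) ≈ 0.693402
sin(C) ≈ 8.7·0.693402/11.1 ≈ 6.0326/11.1 ≈ 0.543477
Candidate 1: C₁ = arcsin(0.543477) ≈ 32.9207°  →  A = 180° − 43.9° − 32.9207° ≈ 103.179° > 0, valid
Candidate 2: C₂ = 180° − C₁ ≈ 147.079°  →  A = 180° − 43.9° − 147.079° ≈ -10.9793° ≤ 0, not a valid triangle

C = 32.92° (one solution)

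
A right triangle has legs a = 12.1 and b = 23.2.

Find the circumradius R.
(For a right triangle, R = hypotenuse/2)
Hypotenuse c = √(a² + b²) = √(146.41 + 538.24) = √684.65 ≈ 26.1658
R = c/2 ≈ 26.1658/2 ≈ 13.0829

R = 13.08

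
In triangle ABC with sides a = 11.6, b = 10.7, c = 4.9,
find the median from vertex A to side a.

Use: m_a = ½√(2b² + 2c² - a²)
m_a = ½√(2·10.7² + 2·4.9² − 11.6²) = ½√(2·114.49 + 2·24.01 − 134.56) = ½√(228.98 + 48.02 − 134.56) = ½√142.44
√142.44 ≈ 11.9348, so m_a ≈ 5.96741

m_a = 5.967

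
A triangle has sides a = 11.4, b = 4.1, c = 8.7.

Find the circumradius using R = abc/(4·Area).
First find the area with Heron's formula.
s = (11.4 + 4.1 + 8.7)/2 = 12.1
Area = √(s(s−a)(s−b)(s−c)) = √(12.1·0.7·8·3.4) ≈ √230.384 ≈ 15.1784
abc = 11.4·4.1·8.7 = 406.638
R = abc/(4·Area) ≈ 406.638/(4·15.1784) = 406.638/60.7136 ≈ 6.69764

R = 6.698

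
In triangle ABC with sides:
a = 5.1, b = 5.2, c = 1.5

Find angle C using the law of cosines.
c² = a² + b² − 2ab·cos(C)  ⇒  cos(C) = (a² + b² − c²)/(2ab)
cos(C) = (5.1² + 5.2² − 1.5²)/(2·5.1·5.2) = (26.01 + 27.04 − 2.25)/53.04 = 50.8/53.04 ≈ 0.957768
C = arccos(0.957768) ≈ 16.7109°

C = 16.71°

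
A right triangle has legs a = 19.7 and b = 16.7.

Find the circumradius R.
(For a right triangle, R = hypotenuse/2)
Hypotenuse c = √(a² + b²) = √(388.09 + 278.89) = √666.98 ≈ 25.826
R = c/2 ≈ 25.826/2 ≈ 12.913

R = 12.91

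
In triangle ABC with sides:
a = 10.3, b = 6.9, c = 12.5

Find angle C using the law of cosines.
c² = a² + b² − 2ab·cos(C)  ⇒  cos(C) = (a² + b² − c²)/(2ab)
cos(C) = (10.3² + 6.9² − 12.5²)/(2·10.3·6.9) = (106.09 + 47.61 − 156.25)/142.14 = -2.55/142.14 ≈ -0.0179401
C = arccos(-0.0179401) ≈ 91.0279°

C = 91.03°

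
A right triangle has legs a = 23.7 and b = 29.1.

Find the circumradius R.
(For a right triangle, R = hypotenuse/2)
Hypotenuse c = √(a² + b²) = √(561.69 + 846.81) = √1408.5 ≈ 37.53
R = c/2 ≈ 37.53/2 ≈ 18.765

R = 18.76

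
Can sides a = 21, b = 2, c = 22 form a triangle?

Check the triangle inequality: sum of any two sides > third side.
a + b vs c: 21 + 2 = 23 > 22  ✓
a + c vs b: 21 + 22 = 43 > 2  ✓
b + c vs a: 2 + 22 = 24 > 21  ✓

Yes, triangle inequality satisfied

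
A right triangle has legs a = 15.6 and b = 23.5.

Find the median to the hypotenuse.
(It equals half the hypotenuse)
Hypotenuse c = √(a² + b²) = √(243.36 + 552.25) = √795.61 ≈ 28.2066
Median to hypotenuse = c/2 ≈ 28.2066/2 ≈ 14.1033

Median = 14.1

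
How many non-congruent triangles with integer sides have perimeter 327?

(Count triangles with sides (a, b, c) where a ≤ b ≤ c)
Let a ≤ b ≤ c with a + b + c = 327. The only binding inequality is a + b > c, i.e. 327 − c > c, so c < 327/2; and c ≥ 327/3 since c is the largest side.
So 109 ≤ c ≤ 163. For each c, b runs from ⌈(327 − c)/2⌉ up to c (then a = 327 − b − c satisfies 1 ≤ a ≤ b automatically), giving c − ⌈(327 − c)/2⌉ + 1 choices.
Summing over c: 1 + 2 + 4 + 5 + … + 80 + 82  (55 terms, c = 109, …, 163) = 2269
Check (closed form: nearest integer to p²/48 for even p, (p+3)²/48 for odd p): (327+3)²/48 = 330²/48 = 108900/48 ≈ 2268.75 → 2269

2269 triangles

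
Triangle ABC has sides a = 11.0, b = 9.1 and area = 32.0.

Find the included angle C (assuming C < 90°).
Area = ½·a·b·sin(C)  ⇒  sin(C) = 2·Area/(a·b) = 2·32.0/(11.0·9.1) = 64/100.1 ≈ 0.639361
C = arcsin(0.639361) ≈ 39.7442° (taking the acute solution since C < 90°)

C = 39.74°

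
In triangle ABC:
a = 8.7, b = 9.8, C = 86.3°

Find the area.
Two sides and the included angle (SAS): A = ½·a·b·sin(C) = ½·8.7·9.8·sin(86.3°)
sin(86.3°) ≈ 0.997916
A ≈ ½·85.26·0.997916 = 42.63·0.997916 ≈ 42.5411

Area = 42.54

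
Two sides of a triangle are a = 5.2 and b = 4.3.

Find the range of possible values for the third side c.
Triangle inequality: |a − b| < c < a + b
|a − b| = |5.2 − 4.3| = 0.9
a + b = 5.2 + 4.3 = 9.5

0.9 < c < 9.5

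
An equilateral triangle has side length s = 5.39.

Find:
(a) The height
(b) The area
(a) The height splits the triangle into two 30-60-90 halves: h = s·√3/2 = 5.39·1.73205/2 ≈ 9.33575/2 ≈ 4.66788
(b) Area = (√3/4)·s² = (√3/4)·5.39² = (√3/4)·29.0521 ≈ 0.433013·29.0521 ≈ 12.5799

Height = 4.668, Area = 12.58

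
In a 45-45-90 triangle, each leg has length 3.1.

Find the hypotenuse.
In a 45-45-90 triangle the sides are in ratio 1 : 1 : √2, so hypotenuse = leg·√2.
Hypotenuse = 3.1·√2 ≈ 3.1·1.41421 ≈ 4.38406

Hypotenuse = 3.1√2 = 4.384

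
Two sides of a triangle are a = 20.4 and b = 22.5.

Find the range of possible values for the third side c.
Triangle inequality: |a − b| < c < a + b
|a − b| = |20.4 − 22.5| = 2.1
a + b = 20.4 + 22.5 = 42.9

2.1 < c < 42.9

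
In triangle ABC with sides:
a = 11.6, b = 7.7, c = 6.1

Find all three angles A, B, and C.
Law of cosines for each angle (a² = 134.56, b² = 59.29, c² = 37.21):
cos(A) = (b² + c² − a²)/(2bc) = (59.29 + 37.21 − 134.56)/(2·7.7·6.1) = -38.06/93.94 ≈ -0.405152  ⇒  A ≈ 113.901°
cos(B) = (a² + c² − b²)/(2ac) = (134.56 + 37.21 − 59.29)/(2·11.6·6.1) = 112.48/141.52 ≈ 0.794799  ⇒  B ≈ 37.3637°
cos(C) = (a² + b² − c²)/(2ab) = (134.56 + 59.29 − 37.21)/(2·11.6·7.7) = 156.64/178.64 ≈ 0.876847  ⇒  C ≈ 28.7356°
Check: A + B + C ≈ 180°

A = 113.9°, B = 37.36°, C = 28.74°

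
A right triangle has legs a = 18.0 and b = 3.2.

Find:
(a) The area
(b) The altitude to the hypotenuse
(a) The legs are perpendicular, so Area = ½·a·b = ½·18.0·3.2 = ½·57.6 = 28.8
(b) Hypotenuse c = √(a² + b²) = √(324 + 10.24) = √334.24 ≈ 18.2822
    Area = ½·c·h_c  ⇒  h_c = 2·Area/c = 57.6/18.2822 ≈ 3.1506

Area = 28.8, h_c = 3.151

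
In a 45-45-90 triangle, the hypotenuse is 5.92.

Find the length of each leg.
In a 45-45-90 triangle hypotenuse = leg·√2, so leg = hypotenuse/√2.
Leg = 5.92/√2 ≈ 5.92/1.41421 ≈ 4.18607

Each leg = 4.186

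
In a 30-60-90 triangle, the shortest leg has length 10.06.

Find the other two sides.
In a 30-60-90 triangle the sides are in ratio 1 : √3 : 2 (short leg : long leg : hypotenuse).
Long leg = 10.06·√3 ≈ 10.06·1.73205 ≈ 17.4244
Hypotenuse = 2·10.06 = 20.12

Long leg = 10.06√3 = 17.42, Hypotenuse = 20.12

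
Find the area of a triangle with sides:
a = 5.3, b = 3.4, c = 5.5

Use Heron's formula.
s = (5.3 + 3.4 + 5.5)/2 = 14.2/2 = 7.1
s − a = 1.8, s − b = 3.7, s − c = 1.6
s(s−a)(s−b)(s−c) = 7.1·1.8·3.7·1.6 ≈ 75.6576
Area = √75.6576 ≈ 8.69814

Area = 8.698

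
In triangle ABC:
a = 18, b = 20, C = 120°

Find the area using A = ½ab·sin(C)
A = ½·a·b·sin(C) = ½·18·20·sin(120°)
sin(120°) ≈ 0.866025
A ≈ ½·360·0.866025 = 180·0.866025 ≈ 155.885

Area = 155.9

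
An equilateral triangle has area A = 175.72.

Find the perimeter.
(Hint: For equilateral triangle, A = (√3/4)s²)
A = (√3/4)s²  ⇒  s² = 4A/√3 = 4·175.72/√3 = 702.88/1.73205 ≈ 405.808
s ≈ √405.808 ≈ 20.1447
Perimeter = 3s ≈ 3·20.1447 ≈ 60.434

Perimeter = 60.43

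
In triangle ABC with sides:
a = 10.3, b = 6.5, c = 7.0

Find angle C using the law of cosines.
c² = a² + b² − 2ab·cos(C)  ⇒  cos(C) = (a² + b² − c²)/(2ab)
cos(C) = (10.3² + 6.5² − 7.0²)/(2·10.3·6.5) = (106.09 + 42.25 − 49)/133.9 = 99.34/133.9 ≈ 0.741897
C = arccos(0.741897) ≈ 42.1067°

C = 42.11°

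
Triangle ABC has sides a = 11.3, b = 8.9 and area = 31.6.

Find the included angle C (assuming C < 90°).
Area = ½·a·b·sin(C)  ⇒  sin(C) = 2·Area/(a·b) = 2·31.6/(11.3·8.9) = 63.2/100.57 ≈ 0.628418
C = arcsin(0.628418) ≈ 38.9335° (taking the acute solution since C < 90°)

C = 38.93°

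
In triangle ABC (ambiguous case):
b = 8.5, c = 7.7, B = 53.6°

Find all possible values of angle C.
b/sin(B) = c/sin(C)  ⇒  sin(C) = c·sin(B)/b = 7.7·sin(53.6°)/8.5
sin(53.6°) ≈ 0.804894
sin(C) ≈ 7.7·0.804894/8.5 ≈ 6.19768/8.5 ≈ 0.729139
Candidate 1: C₁ = arcsin(0.729139) ≈ 46.8143°  →  A = 180° − 53.6° − 46.8143° ≈ 79.5857° > 0, valid
Candidate 2: C₂ = 180° − C₁ ≈ 133.186°  →  A = 180° − 53.6° − 133.186° ≈ -6.7857° ≤ 0, not a valid triangle

C = 46.81° (one solution)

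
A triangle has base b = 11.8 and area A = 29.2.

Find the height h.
A = ½·b·h  ⇒  h = 2A/b = 2·29.2/11.8 = 58.4/11.8 ≈ 4.94915

h = 4.949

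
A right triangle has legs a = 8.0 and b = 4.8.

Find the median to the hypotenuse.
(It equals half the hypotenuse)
Hypotenuse c = √(a² + b²) = √(64 + 23.04) = √87.04 ≈ 9.32952
Median to hypotenuse = c/2 ≈ 9.32952/2 ≈ 4.66476

Median = 4.665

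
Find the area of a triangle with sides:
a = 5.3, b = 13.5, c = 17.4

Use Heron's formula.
s = (5.3 + 13.5 + 17.4)/2 = 36.2/2 = 18.1
s − a = 12.8, s − b = 4.6, s − c = 0.7
s(s−a)(s−b)(s−c) = 18.1·12.8·4.6·0.7 ≈ 746.01
Area = √746.01 ≈ 27.3132

Area = 27.31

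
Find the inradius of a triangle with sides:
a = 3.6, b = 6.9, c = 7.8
r = Area/s where s is the semi-perimeter.
s = (3.6 + 6.9 + 7.8)/2 = 18.3/2 = 9.15
Area = √(s(s−a)(s−b)(s−c)) = √(9.15·5.55·2.25·1.35) ≈ √154.252 ≈ 12.4198
r ≈ 12.4198/9.15 ≈ 1.35736

r = 1.357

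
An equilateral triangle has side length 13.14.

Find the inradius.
r = Area/s with s the semi-perimeter.
Area = (√3/4)·13.14² = (√3/4)·172.6596 ≈ 0.433013·172.6596 ≈ 74.7638
s = 3·13.14/2 = 19.71
r ≈ 74.7638/19.71 ≈ 3.79319
(Equivalently r = side/(2√3) = 13.14/3.4641 ≈ 3.79319.)

r = 3.793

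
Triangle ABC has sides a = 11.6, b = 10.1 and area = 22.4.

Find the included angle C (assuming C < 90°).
Area = ½·a·b·sin(C)  ⇒  sin(C) = 2·Area/(a·b) = 2·22.4/(11.6·10.1) = 44.8/117.16 ≈ 0.382383
C = arcsin(0.382383) ≈ 22.4814° (taking the acute solution since C < 90°)

C = 22.48°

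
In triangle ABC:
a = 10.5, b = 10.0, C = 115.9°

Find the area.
Two sides and the included angle (SAS): A = ½·a·b·sin(C) = ½·10.5·10.0·sin(115.9°)
sin(115.9°) ≈ 0.899558
A ≈ ½·105·0.899558 = 52.5·0.899558 ≈ 47.2268

Area = 47.23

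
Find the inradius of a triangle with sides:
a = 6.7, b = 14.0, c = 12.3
r = Area/s where s is the semi-perimeter.
s = (6.7 + 14.0 + 12.3)/2 = 33/2 = 16.5
Area = √(s(s−a)(s−b)(s−c)) = √(16.5·9.8·2.5·4.2) ≈ √1697.85 ≈ 41.205
r ≈ 41.205/16.5 ≈ 2.49727

r = 2.497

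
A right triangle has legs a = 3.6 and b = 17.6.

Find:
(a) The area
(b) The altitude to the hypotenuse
(a) The legs are perpendicular, so Area = ½·a·b = ½·3.6·17.6 = ½·63.36 = 31.68
(b) Hypotenuse c = √(a² + b²) = √(12.96 + 309.76) = √322.72 ≈ 17.9644
    Area = ½·c·h_c  ⇒  h_c = 2·Area/c = 63.36/17.9644 ≈ 3.52697

Area = 31.68, h_c = 3.527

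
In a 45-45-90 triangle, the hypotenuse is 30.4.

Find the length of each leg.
In a 45-45-90 triangle hypotenuse = leg·√2, so leg = hypotenuse/√2.
Leg = 30.4/√2 ≈ 30.4/1.41421 ≈ 21.496

Each leg = 21.5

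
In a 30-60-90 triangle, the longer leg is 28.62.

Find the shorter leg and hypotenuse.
In a 30-60-90 triangle the sides are in ratio 1 : √3 : 2, so short leg = long leg/√3 and hypotenuse = 2·(short leg).
Short leg = 28.62/√3 ≈ 28.62/1.73205 ≈ 16.5238
Hypotenuse = 2·16.5238 ≈ 33.0475

Short leg = 16.52, Hypotenuse = 33.05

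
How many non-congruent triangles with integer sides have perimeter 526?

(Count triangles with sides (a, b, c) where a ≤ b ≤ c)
Let a ≤ b ≤ c with a + b + c = 526. The only binding inequality is a + b > c, i.e. 526 − c > c, so c < 526/2; and c ≥ 526/3 since c is the largest side.
So 176 ≤ c ≤ 262. For each c, b runs from ⌈(526 − c)/2⌉ up to c (then a = 526 − b − c satisfies 1 ≤ a ≤ b automatically), giving c − ⌈(526 − c)/2⌉ + 1 choices.
Summing over c: 2 + 3 + 5 + 6 + … + 129 + 131  (87 terms, c = 176, …, 262) = 5764
Check (closed form: nearest integer to p²/48 for even p, (p+3)²/48 for odd p): 526²/48 = 276676/48 ≈ 5764.08 → 5764

5764 triangles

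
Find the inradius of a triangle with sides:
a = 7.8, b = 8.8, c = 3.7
r = Area/s where s is the semi-perimeter.
s = (7.8 + 8.8 + 3.7)/2 = 20.3/2 = 10.15
Area = √(s(s−a)(s−b)(s−c)) = √(10.15·2.35·1.35·6.45) ≈ √207.696 ≈ 14.4116
r ≈ 14.4116/10.15 ≈ 1.41987

r = 1.42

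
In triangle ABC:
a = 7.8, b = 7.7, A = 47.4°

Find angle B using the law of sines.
a/sin(A) = b/sin(B)  ⇒  sin(B) = b·sin(A)/a = 7.7·sin(47.4°)/7.8
sin(47.4°) ≈ 0.736097
sin(B) ≈ 7.7·0.736097/7.8 ≈ 5.66795/7.8 ≈ 0.72666
B = arcsin(0.72666) ≈ 46.6071°
(Since b ≤ a we need B ≤ A, so the obtuse alternative 180° − 46.6071° ≈ 133.393° is rejected.)

B = 46.61°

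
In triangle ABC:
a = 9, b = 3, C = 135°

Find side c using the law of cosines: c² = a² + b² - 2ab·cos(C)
c² = 9² + 3² − 2·9·3·cos(135°)
cos(135°) ≈ -0.707107
c² ≈ 81 + 9 − 54·(-0.707107) ≈ 90 + 38.1838 ≈ 128.184
c ≈ √128.184 ≈ 11.3218

c = 11.32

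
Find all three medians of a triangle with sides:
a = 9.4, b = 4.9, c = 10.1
Median formula: m_a = ½√(2b² + 2c² − a²) (and cyclically). a² = 88.36, b² = 24.01, c² = 102.01.
m_a = ½√(2·24.01 + 2·102.01 − 88.36) = ½√163.68 ≈ ½·12.7937 ≈ 6.39687
m_b = ½√(2·88.36 + 2·102.01 − 24.01) = ½√356.73 ≈ ½·18.8873 ≈ 9.44365
m_c = ½√(2·88.36 + 2·24.01 − 102.01) = ½√122.73 ≈ ½·11.0784 ≈ 5.53918

m_a = 6.397, m_b = 9.444, m_c = 5.539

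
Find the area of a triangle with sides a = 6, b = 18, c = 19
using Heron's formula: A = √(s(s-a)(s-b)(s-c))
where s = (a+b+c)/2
s = (6 + 18 + 19)/2 = 43/2 = 21.5
s − a = 15.5, s − b = 3.5, s − c = 2.5
s(s−a)(s−b)(s−c) = 21.5·15.5·3.5·2.5 = 2915.9375
Area = √2915.9375 ≈ 53.9994

s = 21.5, Area = 54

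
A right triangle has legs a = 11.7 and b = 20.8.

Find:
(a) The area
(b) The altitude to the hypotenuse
(a) The legs are perpendicular, so Area = ½·a·b = ½·11.7·20.8 = ½·243.36 = 121.68
(b) Hypotenuse c = √(a² + b²) = √(136.89 + 432.64) = √569.53 ≈ 23.8648
    Area = ½·c·h_c  ⇒  h_c = 2·Area/c = 243.36/23.8648 ≈ 10.1974

Area = 121.68, h_c = 10.2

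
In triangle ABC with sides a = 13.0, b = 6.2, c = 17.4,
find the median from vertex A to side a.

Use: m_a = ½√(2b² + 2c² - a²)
m_a = ½√(2·6.2² + 2·17.4² − 13.0²) = ½√(2·38.44 + 2·302.76 − 169) = ½√(76.88 + 605.52 − 169) = ½√513.4
√513.4 ≈ 22.6583, so m_a ≈ 11.3292

m_a = 11.33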